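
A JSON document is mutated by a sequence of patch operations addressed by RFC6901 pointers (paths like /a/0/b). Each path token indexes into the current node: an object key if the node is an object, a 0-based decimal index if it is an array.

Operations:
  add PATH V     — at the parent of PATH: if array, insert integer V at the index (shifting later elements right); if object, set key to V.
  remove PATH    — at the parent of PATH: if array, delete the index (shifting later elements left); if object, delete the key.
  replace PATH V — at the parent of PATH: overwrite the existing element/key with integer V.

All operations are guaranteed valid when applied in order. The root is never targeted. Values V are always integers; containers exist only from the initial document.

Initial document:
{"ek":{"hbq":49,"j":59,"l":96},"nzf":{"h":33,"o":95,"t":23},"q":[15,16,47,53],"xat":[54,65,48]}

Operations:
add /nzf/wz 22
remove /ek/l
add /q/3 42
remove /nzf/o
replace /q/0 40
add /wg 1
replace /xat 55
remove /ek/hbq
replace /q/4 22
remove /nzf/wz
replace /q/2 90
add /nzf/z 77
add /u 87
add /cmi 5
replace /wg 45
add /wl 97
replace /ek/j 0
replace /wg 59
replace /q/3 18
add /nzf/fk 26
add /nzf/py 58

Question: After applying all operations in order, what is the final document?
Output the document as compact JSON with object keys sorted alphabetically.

After op 1 (add /nzf/wz 22): {"ek":{"hbq":49,"j":59,"l":96},"nzf":{"h":33,"o":95,"t":23,"wz":22},"q":[15,16,47,53],"xat":[54,65,48]}
After op 2 (remove /ek/l): {"ek":{"hbq":49,"j":59},"nzf":{"h":33,"o":95,"t":23,"wz":22},"q":[15,16,47,53],"xat":[54,65,48]}
After op 3 (add /q/3 42): {"ek":{"hbq":49,"j":59},"nzf":{"h":33,"o":95,"t":23,"wz":22},"q":[15,16,47,42,53],"xat":[54,65,48]}
After op 4 (remove /nzf/o): {"ek":{"hbq":49,"j":59},"nzf":{"h":33,"t":23,"wz":22},"q":[15,16,47,42,53],"xat":[54,65,48]}
After op 5 (replace /q/0 40): {"ek":{"hbq":49,"j":59},"nzf":{"h":33,"t":23,"wz":22},"q":[40,16,47,42,53],"xat":[54,65,48]}
After op 6 (add /wg 1): {"ek":{"hbq":49,"j":59},"nzf":{"h":33,"t":23,"wz":22},"q":[40,16,47,42,53],"wg":1,"xat":[54,65,48]}
After op 7 (replace /xat 55): {"ek":{"hbq":49,"j":59},"nzf":{"h":33,"t":23,"wz":22},"q":[40,16,47,42,53],"wg":1,"xat":55}
After op 8 (remove /ek/hbq): {"ek":{"j":59},"nzf":{"h":33,"t":23,"wz":22},"q":[40,16,47,42,53],"wg":1,"xat":55}
After op 9 (replace /q/4 22): {"ek":{"j":59},"nzf":{"h":33,"t":23,"wz":22},"q":[40,16,47,42,22],"wg":1,"xat":55}
After op 10 (remove /nzf/wz): {"ek":{"j":59},"nzf":{"h":33,"t":23},"q":[40,16,47,42,22],"wg":1,"xat":55}
After op 11 (replace /q/2 90): {"ek":{"j":59},"nzf":{"h":33,"t":23},"q":[40,16,90,42,22],"wg":1,"xat":55}
After op 12 (add /nzf/z 77): {"ek":{"j":59},"nzf":{"h":33,"t":23,"z":77},"q":[40,16,90,42,22],"wg":1,"xat":55}
After op 13 (add /u 87): {"ek":{"j":59},"nzf":{"h":33,"t":23,"z":77},"q":[40,16,90,42,22],"u":87,"wg":1,"xat":55}
After op 14 (add /cmi 5): {"cmi":5,"ek":{"j":59},"nzf":{"h":33,"t":23,"z":77},"q":[40,16,90,42,22],"u":87,"wg":1,"xat":55}
After op 15 (replace /wg 45): {"cmi":5,"ek":{"j":59},"nzf":{"h":33,"t":23,"z":77},"q":[40,16,90,42,22],"u":87,"wg":45,"xat":55}
After op 16 (add /wl 97): {"cmi":5,"ek":{"j":59},"nzf":{"h":33,"t":23,"z":77},"q":[40,16,90,42,22],"u":87,"wg":45,"wl":97,"xat":55}
After op 17 (replace /ek/j 0): {"cmi":5,"ek":{"j":0},"nzf":{"h":33,"t":23,"z":77},"q":[40,16,90,42,22],"u":87,"wg":45,"wl":97,"xat":55}
After op 18 (replace /wg 59): {"cmi":5,"ek":{"j":0},"nzf":{"h":33,"t":23,"z":77},"q":[40,16,90,42,22],"u":87,"wg":59,"wl":97,"xat":55}
After op 19 (replace /q/3 18): {"cmi":5,"ek":{"j":0},"nzf":{"h":33,"t":23,"z":77},"q":[40,16,90,18,22],"u":87,"wg":59,"wl":97,"xat":55}
After op 20 (add /nzf/fk 26): {"cmi":5,"ek":{"j":0},"nzf":{"fk":26,"h":33,"t":23,"z":77},"q":[40,16,90,18,22],"u":87,"wg":59,"wl":97,"xat":55}
After op 21 (add /nzf/py 58): {"cmi":5,"ek":{"j":0},"nzf":{"fk":26,"h":33,"py":58,"t":23,"z":77},"q":[40,16,90,18,22],"u":87,"wg":59,"wl":97,"xat":55}

Answer: {"cmi":5,"ek":{"j":0},"nzf":{"fk":26,"h":33,"py":58,"t":23,"z":77},"q":[40,16,90,18,22],"u":87,"wg":59,"wl":97,"xat":55}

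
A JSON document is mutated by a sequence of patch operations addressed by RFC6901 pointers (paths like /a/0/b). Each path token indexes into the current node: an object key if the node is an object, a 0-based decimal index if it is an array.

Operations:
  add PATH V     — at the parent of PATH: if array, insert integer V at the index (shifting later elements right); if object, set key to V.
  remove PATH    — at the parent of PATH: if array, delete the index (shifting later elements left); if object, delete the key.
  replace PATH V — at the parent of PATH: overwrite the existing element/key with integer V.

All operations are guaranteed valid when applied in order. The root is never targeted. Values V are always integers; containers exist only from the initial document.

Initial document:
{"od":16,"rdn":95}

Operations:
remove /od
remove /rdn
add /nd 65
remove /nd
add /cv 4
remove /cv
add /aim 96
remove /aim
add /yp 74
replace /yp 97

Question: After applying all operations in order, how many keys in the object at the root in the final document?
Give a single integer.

Answer: 1

Derivation:
After op 1 (remove /od): {"rdn":95}
After op 2 (remove /rdn): {}
After op 3 (add /nd 65): {"nd":65}
After op 4 (remove /nd): {}
After op 5 (add /cv 4): {"cv":4}
After op 6 (remove /cv): {}
After op 7 (add /aim 96): {"aim":96}
After op 8 (remove /aim): {}
After op 9 (add /yp 74): {"yp":74}
After op 10 (replace /yp 97): {"yp":97}
Size at the root: 1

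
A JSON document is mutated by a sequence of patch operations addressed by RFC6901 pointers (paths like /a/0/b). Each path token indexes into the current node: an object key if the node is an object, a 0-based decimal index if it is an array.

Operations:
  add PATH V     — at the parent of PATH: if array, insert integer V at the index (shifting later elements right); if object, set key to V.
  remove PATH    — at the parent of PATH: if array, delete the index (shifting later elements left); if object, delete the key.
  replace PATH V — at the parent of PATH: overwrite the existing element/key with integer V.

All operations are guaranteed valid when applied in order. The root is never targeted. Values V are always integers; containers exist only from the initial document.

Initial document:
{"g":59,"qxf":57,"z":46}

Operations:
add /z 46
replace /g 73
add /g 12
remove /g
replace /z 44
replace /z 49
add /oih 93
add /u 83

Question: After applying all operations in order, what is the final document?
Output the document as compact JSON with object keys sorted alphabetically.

Answer: {"oih":93,"qxf":57,"u":83,"z":49}

Derivation:
After op 1 (add /z 46): {"g":59,"qxf":57,"z":46}
After op 2 (replace /g 73): {"g":73,"qxf":57,"z":46}
After op 3 (add /g 12): {"g":12,"qxf":57,"z":46}
After op 4 (remove /g): {"qxf":57,"z":46}
After op 5 (replace /z 44): {"qxf":57,"z":44}
After op 6 (replace /z 49): {"qxf":57,"z":49}
After op 7 (add /oih 93): {"oih":93,"qxf":57,"z":49}
After op 8 (add /u 83): {"oih":93,"qxf":57,"u":83,"z":49}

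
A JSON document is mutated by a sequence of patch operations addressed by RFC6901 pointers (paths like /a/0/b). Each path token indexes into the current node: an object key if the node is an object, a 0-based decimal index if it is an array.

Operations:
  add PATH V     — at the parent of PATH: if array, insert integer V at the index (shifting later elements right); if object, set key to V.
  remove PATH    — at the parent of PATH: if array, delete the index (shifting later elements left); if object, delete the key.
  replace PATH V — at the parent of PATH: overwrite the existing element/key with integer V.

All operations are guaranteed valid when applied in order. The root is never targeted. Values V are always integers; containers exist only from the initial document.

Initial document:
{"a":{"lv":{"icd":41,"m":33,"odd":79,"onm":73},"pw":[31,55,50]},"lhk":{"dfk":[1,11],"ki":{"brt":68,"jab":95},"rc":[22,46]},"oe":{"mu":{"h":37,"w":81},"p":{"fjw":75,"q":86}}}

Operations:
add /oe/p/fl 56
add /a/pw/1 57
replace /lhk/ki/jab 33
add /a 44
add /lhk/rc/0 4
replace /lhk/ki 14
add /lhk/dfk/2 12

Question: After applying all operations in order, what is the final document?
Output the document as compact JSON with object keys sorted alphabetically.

After op 1 (add /oe/p/fl 56): {"a":{"lv":{"icd":41,"m":33,"odd":79,"onm":73},"pw":[31,55,50]},"lhk":{"dfk":[1,11],"ki":{"brt":68,"jab":95},"rc":[22,46]},"oe":{"mu":{"h":37,"w":81},"p":{"fjw":75,"fl":56,"q":86}}}
After op 2 (add /a/pw/1 57): {"a":{"lv":{"icd":41,"m":33,"odd":79,"onm":73},"pw":[31,57,55,50]},"lhk":{"dfk":[1,11],"ki":{"brt":68,"jab":95},"rc":[22,46]},"oe":{"mu":{"h":37,"w":81},"p":{"fjw":75,"fl":56,"q":86}}}
After op 3 (replace /lhk/ki/jab 33): {"a":{"lv":{"icd":41,"m":33,"odd":79,"onm":73},"pw":[31,57,55,50]},"lhk":{"dfk":[1,11],"ki":{"brt":68,"jab":33},"rc":[22,46]},"oe":{"mu":{"h":37,"w":81},"p":{"fjw":75,"fl":56,"q":86}}}
After op 4 (add /a 44): {"a":44,"lhk":{"dfk":[1,11],"ki":{"brt":68,"jab":33},"rc":[22,46]},"oe":{"mu":{"h":37,"w":81},"p":{"fjw":75,"fl":56,"q":86}}}
After op 5 (add /lhk/rc/0 4): {"a":44,"lhk":{"dfk":[1,11],"ki":{"brt":68,"jab":33},"rc":[4,22,46]},"oe":{"mu":{"h":37,"w":81},"p":{"fjw":75,"fl":56,"q":86}}}
After op 6 (replace /lhk/ki 14): {"a":44,"lhk":{"dfk":[1,11],"ki":14,"rc":[4,22,46]},"oe":{"mu":{"h":37,"w":81},"p":{"fjw":75,"fl":56,"q":86}}}
After op 7 (add /lhk/dfk/2 12): {"a":44,"lhk":{"dfk":[1,11,12],"ki":14,"rc":[4,22,46]},"oe":{"mu":{"h":37,"w":81},"p":{"fjw":75,"fl":56,"q":86}}}

Answer: {"a":44,"lhk":{"dfk":[1,11,12],"ki":14,"rc":[4,22,46]},"oe":{"mu":{"h":37,"w":81},"p":{"fjw":75,"fl":56,"q":86}}}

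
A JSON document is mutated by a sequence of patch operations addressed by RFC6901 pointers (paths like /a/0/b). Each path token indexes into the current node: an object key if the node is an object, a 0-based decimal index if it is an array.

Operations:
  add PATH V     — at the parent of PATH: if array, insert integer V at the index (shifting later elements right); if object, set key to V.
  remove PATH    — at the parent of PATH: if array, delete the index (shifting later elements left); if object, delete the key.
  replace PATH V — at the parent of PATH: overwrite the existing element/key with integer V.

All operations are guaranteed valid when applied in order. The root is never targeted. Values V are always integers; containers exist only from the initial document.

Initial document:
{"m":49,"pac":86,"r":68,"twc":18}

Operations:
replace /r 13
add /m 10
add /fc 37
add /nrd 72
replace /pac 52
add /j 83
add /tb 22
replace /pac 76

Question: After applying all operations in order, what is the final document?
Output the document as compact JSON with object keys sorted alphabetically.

After op 1 (replace /r 13): {"m":49,"pac":86,"r":13,"twc":18}
After op 2 (add /m 10): {"m":10,"pac":86,"r":13,"twc":18}
After op 3 (add /fc 37): {"fc":37,"m":10,"pac":86,"r":13,"twc":18}
After op 4 (add /nrd 72): {"fc":37,"m":10,"nrd":72,"pac":86,"r":13,"twc":18}
After op 5 (replace /pac 52): {"fc":37,"m":10,"nrd":72,"pac":52,"r":13,"twc":18}
After op 6 (add /j 83): {"fc":37,"j":83,"m":10,"nrd":72,"pac":52,"r":13,"twc":18}
After op 7 (add /tb 22): {"fc":37,"j":83,"m":10,"nrd":72,"pac":52,"r":13,"tb":22,"twc":18}
After op 8 (replace /pac 76): {"fc":37,"j":83,"m":10,"nrd":72,"pac":76,"r":13,"tb":22,"twc":18}

Answer: {"fc":37,"j":83,"m":10,"nrd":72,"pac":76,"r":13,"tb":22,"twc":18}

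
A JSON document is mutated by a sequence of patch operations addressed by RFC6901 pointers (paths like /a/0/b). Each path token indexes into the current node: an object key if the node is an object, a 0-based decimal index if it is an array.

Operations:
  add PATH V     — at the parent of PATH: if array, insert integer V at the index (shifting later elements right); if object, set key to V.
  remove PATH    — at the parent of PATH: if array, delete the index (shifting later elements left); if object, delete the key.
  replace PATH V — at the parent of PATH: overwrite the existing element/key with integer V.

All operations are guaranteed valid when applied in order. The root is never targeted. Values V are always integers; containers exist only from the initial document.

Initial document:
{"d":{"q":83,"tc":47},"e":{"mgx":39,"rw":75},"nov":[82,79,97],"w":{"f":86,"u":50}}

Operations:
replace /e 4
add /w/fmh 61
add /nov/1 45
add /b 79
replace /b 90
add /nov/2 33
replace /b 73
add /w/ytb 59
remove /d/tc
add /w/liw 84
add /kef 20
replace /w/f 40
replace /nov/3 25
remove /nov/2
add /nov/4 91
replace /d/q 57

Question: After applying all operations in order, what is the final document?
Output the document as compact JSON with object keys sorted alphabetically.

Answer: {"b":73,"d":{"q":57},"e":4,"kef":20,"nov":[82,45,25,97,91],"w":{"f":40,"fmh":61,"liw":84,"u":50,"ytb":59}}

Derivation:
After op 1 (replace /e 4): {"d":{"q":83,"tc":47},"e":4,"nov":[82,79,97],"w":{"f":86,"u":50}}
After op 2 (add /w/fmh 61): {"d":{"q":83,"tc":47},"e":4,"nov":[82,79,97],"w":{"f":86,"fmh":61,"u":50}}
After op 3 (add /nov/1 45): {"d":{"q":83,"tc":47},"e":4,"nov":[82,45,79,97],"w":{"f":86,"fmh":61,"u":50}}
After op 4 (add /b 79): {"b":79,"d":{"q":83,"tc":47},"e":4,"nov":[82,45,79,97],"w":{"f":86,"fmh":61,"u":50}}
After op 5 (replace /b 90): {"b":90,"d":{"q":83,"tc":47},"e":4,"nov":[82,45,79,97],"w":{"f":86,"fmh":61,"u":50}}
After op 6 (add /nov/2 33): {"b":90,"d":{"q":83,"tc":47},"e":4,"nov":[82,45,33,79,97],"w":{"f":86,"fmh":61,"u":50}}
After op 7 (replace /b 73): {"b":73,"d":{"q":83,"tc":47},"e":4,"nov":[82,45,33,79,97],"w":{"f":86,"fmh":61,"u":50}}
After op 8 (add /w/ytb 59): {"b":73,"d":{"q":83,"tc":47},"e":4,"nov":[82,45,33,79,97],"w":{"f":86,"fmh":61,"u":50,"ytb":59}}
After op 9 (remove /d/tc): {"b":73,"d":{"q":83},"e":4,"nov":[82,45,33,79,97],"w":{"f":86,"fmh":61,"u":50,"ytb":59}}
After op 10 (add /w/liw 84): {"b":73,"d":{"q":83},"e":4,"nov":[82,45,33,79,97],"w":{"f":86,"fmh":61,"liw":84,"u":50,"ytb":59}}
After op 11 (add /kef 20): {"b":73,"d":{"q":83},"e":4,"kef":20,"nov":[82,45,33,79,97],"w":{"f":86,"fmh":61,"liw":84,"u":50,"ytb":59}}
After op 12 (replace /w/f 40): {"b":73,"d":{"q":83},"e":4,"kef":20,"nov":[82,45,33,79,97],"w":{"f":40,"fmh":61,"liw":84,"u":50,"ytb":59}}
After op 13 (replace /nov/3 25): {"b":73,"d":{"q":83},"e":4,"kef":20,"nov":[82,45,33,25,97],"w":{"f":40,"fmh":61,"liw":84,"u":50,"ytb":59}}
After op 14 (remove /nov/2): {"b":73,"d":{"q":83},"e":4,"kef":20,"nov":[82,45,25,97],"w":{"f":40,"fmh":61,"liw":84,"u":50,"ytb":59}}
After op 15 (add /nov/4 91): {"b":73,"d":{"q":83},"e":4,"kef":20,"nov":[82,45,25,97,91],"w":{"f":40,"fmh":61,"liw":84,"u":50,"ytb":59}}
After op 16 (replace /d/q 57): {"b":73,"d":{"q":57},"e":4,"kef":20,"nov":[82,45,25,97,91],"w":{"f":40,"fmh":61,"liw":84,"u":50,"ytb":59}}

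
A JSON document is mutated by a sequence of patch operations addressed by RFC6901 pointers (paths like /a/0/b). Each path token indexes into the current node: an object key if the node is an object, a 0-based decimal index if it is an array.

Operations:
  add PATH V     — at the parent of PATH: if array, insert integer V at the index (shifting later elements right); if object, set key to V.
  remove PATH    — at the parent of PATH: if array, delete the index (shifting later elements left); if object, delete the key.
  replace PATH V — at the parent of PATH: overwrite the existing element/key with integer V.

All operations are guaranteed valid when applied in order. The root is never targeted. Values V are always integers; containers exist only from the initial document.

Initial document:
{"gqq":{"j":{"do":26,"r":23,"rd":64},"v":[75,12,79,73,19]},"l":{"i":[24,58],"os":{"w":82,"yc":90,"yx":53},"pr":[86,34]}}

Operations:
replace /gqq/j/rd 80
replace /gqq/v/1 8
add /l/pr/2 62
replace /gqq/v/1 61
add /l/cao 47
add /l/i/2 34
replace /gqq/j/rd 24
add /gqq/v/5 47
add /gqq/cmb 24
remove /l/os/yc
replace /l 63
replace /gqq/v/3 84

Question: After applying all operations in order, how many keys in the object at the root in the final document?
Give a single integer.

After op 1 (replace /gqq/j/rd 80): {"gqq":{"j":{"do":26,"r":23,"rd":80},"v":[75,12,79,73,19]},"l":{"i":[24,58],"os":{"w":82,"yc":90,"yx":53},"pr":[86,34]}}
After op 2 (replace /gqq/v/1 8): {"gqq":{"j":{"do":26,"r":23,"rd":80},"v":[75,8,79,73,19]},"l":{"i":[24,58],"os":{"w":82,"yc":90,"yx":53},"pr":[86,34]}}
After op 3 (add /l/pr/2 62): {"gqq":{"j":{"do":26,"r":23,"rd":80},"v":[75,8,79,73,19]},"l":{"i":[24,58],"os":{"w":82,"yc":90,"yx":53},"pr":[86,34,62]}}
After op 4 (replace /gqq/v/1 61): {"gqq":{"j":{"do":26,"r":23,"rd":80},"v":[75,61,79,73,19]},"l":{"i":[24,58],"os":{"w":82,"yc":90,"yx":53},"pr":[86,34,62]}}
After op 5 (add /l/cao 47): {"gqq":{"j":{"do":26,"r":23,"rd":80},"v":[75,61,79,73,19]},"l":{"cao":47,"i":[24,58],"os":{"w":82,"yc":90,"yx":53},"pr":[86,34,62]}}
After op 6 (add /l/i/2 34): {"gqq":{"j":{"do":26,"r":23,"rd":80},"v":[75,61,79,73,19]},"l":{"cao":47,"i":[24,58,34],"os":{"w":82,"yc":90,"yx":53},"pr":[86,34,62]}}
After op 7 (replace /gqq/j/rd 24): {"gqq":{"j":{"do":26,"r":23,"rd":24},"v":[75,61,79,73,19]},"l":{"cao":47,"i":[24,58,34],"os":{"w":82,"yc":90,"yx":53},"pr":[86,34,62]}}
After op 8 (add /gqq/v/5 47): {"gqq":{"j":{"do":26,"r":23,"rd":24},"v":[75,61,79,73,19,47]},"l":{"cao":47,"i":[24,58,34],"os":{"w":82,"yc":90,"yx":53},"pr":[86,34,62]}}
After op 9 (add /gqq/cmb 24): {"gqq":{"cmb":24,"j":{"do":26,"r":23,"rd":24},"v":[75,61,79,73,19,47]},"l":{"cao":47,"i":[24,58,34],"os":{"w":82,"yc":90,"yx":53},"pr":[86,34,62]}}
After op 10 (remove /l/os/yc): {"gqq":{"cmb":24,"j":{"do":26,"r":23,"rd":24},"v":[75,61,79,73,19,47]},"l":{"cao":47,"i":[24,58,34],"os":{"w":82,"yx":53},"pr":[86,34,62]}}
After op 11 (replace /l 63): {"gqq":{"cmb":24,"j":{"do":26,"r":23,"rd":24},"v":[75,61,79,73,19,47]},"l":63}
After op 12 (replace /gqq/v/3 84): {"gqq":{"cmb":24,"j":{"do":26,"r":23,"rd":24},"v":[75,61,79,84,19,47]},"l":63}
Size at the root: 2

Answer: 2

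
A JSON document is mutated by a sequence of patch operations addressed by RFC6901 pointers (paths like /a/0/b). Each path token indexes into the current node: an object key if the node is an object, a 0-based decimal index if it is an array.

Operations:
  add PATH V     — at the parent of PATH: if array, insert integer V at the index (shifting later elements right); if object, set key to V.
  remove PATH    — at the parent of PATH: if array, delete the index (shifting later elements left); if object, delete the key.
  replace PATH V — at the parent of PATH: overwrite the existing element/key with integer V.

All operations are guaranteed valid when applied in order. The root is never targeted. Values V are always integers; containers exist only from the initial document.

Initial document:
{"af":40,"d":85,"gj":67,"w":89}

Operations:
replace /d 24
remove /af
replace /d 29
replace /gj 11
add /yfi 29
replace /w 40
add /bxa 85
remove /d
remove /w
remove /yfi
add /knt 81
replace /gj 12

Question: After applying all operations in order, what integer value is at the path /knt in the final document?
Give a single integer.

After op 1 (replace /d 24): {"af":40,"d":24,"gj":67,"w":89}
After op 2 (remove /af): {"d":24,"gj":67,"w":89}
After op 3 (replace /d 29): {"d":29,"gj":67,"w":89}
After op 4 (replace /gj 11): {"d":29,"gj":11,"w":89}
After op 5 (add /yfi 29): {"d":29,"gj":11,"w":89,"yfi":29}
After op 6 (replace /w 40): {"d":29,"gj":11,"w":40,"yfi":29}
After op 7 (add /bxa 85): {"bxa":85,"d":29,"gj":11,"w":40,"yfi":29}
After op 8 (remove /d): {"bxa":85,"gj":11,"w":40,"yfi":29}
After op 9 (remove /w): {"bxa":85,"gj":11,"yfi":29}
After op 10 (remove /yfi): {"bxa":85,"gj":11}
After op 11 (add /knt 81): {"bxa":85,"gj":11,"knt":81}
After op 12 (replace /gj 12): {"bxa":85,"gj":12,"knt":81}
Value at /knt: 81

Answer: 81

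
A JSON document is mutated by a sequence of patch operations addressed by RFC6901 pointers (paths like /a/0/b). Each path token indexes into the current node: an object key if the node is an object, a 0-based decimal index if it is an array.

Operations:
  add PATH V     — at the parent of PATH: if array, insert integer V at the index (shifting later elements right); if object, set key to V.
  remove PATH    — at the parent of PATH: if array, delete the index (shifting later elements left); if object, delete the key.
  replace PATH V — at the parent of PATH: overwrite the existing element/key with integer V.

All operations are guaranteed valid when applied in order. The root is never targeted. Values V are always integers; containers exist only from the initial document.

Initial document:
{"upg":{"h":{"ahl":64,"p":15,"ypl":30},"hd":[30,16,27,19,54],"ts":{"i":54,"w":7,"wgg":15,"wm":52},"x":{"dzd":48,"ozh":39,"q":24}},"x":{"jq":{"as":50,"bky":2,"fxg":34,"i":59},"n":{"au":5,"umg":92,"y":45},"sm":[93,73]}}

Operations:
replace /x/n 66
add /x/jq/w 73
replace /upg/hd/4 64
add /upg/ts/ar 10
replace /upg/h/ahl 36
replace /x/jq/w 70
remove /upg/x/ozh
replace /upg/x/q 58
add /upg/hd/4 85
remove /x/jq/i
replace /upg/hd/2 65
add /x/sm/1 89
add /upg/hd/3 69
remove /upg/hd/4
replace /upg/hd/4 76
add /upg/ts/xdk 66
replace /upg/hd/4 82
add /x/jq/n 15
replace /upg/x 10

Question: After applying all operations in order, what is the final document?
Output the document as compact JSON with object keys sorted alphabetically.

After op 1 (replace /x/n 66): {"upg":{"h":{"ahl":64,"p":15,"ypl":30},"hd":[30,16,27,19,54],"ts":{"i":54,"w":7,"wgg":15,"wm":52},"x":{"dzd":48,"ozh":39,"q":24}},"x":{"jq":{"as":50,"bky":2,"fxg":34,"i":59},"n":66,"sm":[93,73]}}
After op 2 (add /x/jq/w 73): {"upg":{"h":{"ahl":64,"p":15,"ypl":30},"hd":[30,16,27,19,54],"ts":{"i":54,"w":7,"wgg":15,"wm":52},"x":{"dzd":48,"ozh":39,"q":24}},"x":{"jq":{"as":50,"bky":2,"fxg":34,"i":59,"w":73},"n":66,"sm":[93,73]}}
After op 3 (replace /upg/hd/4 64): {"upg":{"h":{"ahl":64,"p":15,"ypl":30},"hd":[30,16,27,19,64],"ts":{"i":54,"w":7,"wgg":15,"wm":52},"x":{"dzd":48,"ozh":39,"q":24}},"x":{"jq":{"as":50,"bky":2,"fxg":34,"i":59,"w":73},"n":66,"sm":[93,73]}}
After op 4 (add /upg/ts/ar 10): {"upg":{"h":{"ahl":64,"p":15,"ypl":30},"hd":[30,16,27,19,64],"ts":{"ar":10,"i":54,"w":7,"wgg":15,"wm":52},"x":{"dzd":48,"ozh":39,"q":24}},"x":{"jq":{"as":50,"bky":2,"fxg":34,"i":59,"w":73},"n":66,"sm":[93,73]}}
After op 5 (replace /upg/h/ahl 36): {"upg":{"h":{"ahl":36,"p":15,"ypl":30},"hd":[30,16,27,19,64],"ts":{"ar":10,"i":54,"w":7,"wgg":15,"wm":52},"x":{"dzd":48,"ozh":39,"q":24}},"x":{"jq":{"as":50,"bky":2,"fxg":34,"i":59,"w":73},"n":66,"sm":[93,73]}}
After op 6 (replace /x/jq/w 70): {"upg":{"h":{"ahl":36,"p":15,"ypl":30},"hd":[30,16,27,19,64],"ts":{"ar":10,"i":54,"w":7,"wgg":15,"wm":52},"x":{"dzd":48,"ozh":39,"q":24}},"x":{"jq":{"as":50,"bky":2,"fxg":34,"i":59,"w":70},"n":66,"sm":[93,73]}}
After op 7 (remove /upg/x/ozh): {"upg":{"h":{"ahl":36,"p":15,"ypl":30},"hd":[30,16,27,19,64],"ts":{"ar":10,"i":54,"w":7,"wgg":15,"wm":52},"x":{"dzd":48,"q":24}},"x":{"jq":{"as":50,"bky":2,"fxg":34,"i":59,"w":70},"n":66,"sm":[93,73]}}
After op 8 (replace /upg/x/q 58): {"upg":{"h":{"ahl":36,"p":15,"ypl":30},"hd":[30,16,27,19,64],"ts":{"ar":10,"i":54,"w":7,"wgg":15,"wm":52},"x":{"dzd":48,"q":58}},"x":{"jq":{"as":50,"bky":2,"fxg":34,"i":59,"w":70},"n":66,"sm":[93,73]}}
After op 9 (add /upg/hd/4 85): {"upg":{"h":{"ahl":36,"p":15,"ypl":30},"hd":[30,16,27,19,85,64],"ts":{"ar":10,"i":54,"w":7,"wgg":15,"wm":52},"x":{"dzd":48,"q":58}},"x":{"jq":{"as":50,"bky":2,"fxg":34,"i":59,"w":70},"n":66,"sm":[93,73]}}
After op 10 (remove /x/jq/i): {"upg":{"h":{"ahl":36,"p":15,"ypl":30},"hd":[30,16,27,19,85,64],"ts":{"ar":10,"i":54,"w":7,"wgg":15,"wm":52},"x":{"dzd":48,"q":58}},"x":{"jq":{"as":50,"bky":2,"fxg":34,"w":70},"n":66,"sm":[93,73]}}
After op 11 (replace /upg/hd/2 65): {"upg":{"h":{"ahl":36,"p":15,"ypl":30},"hd":[30,16,65,19,85,64],"ts":{"ar":10,"i":54,"w":7,"wgg":15,"wm":52},"x":{"dzd":48,"q":58}},"x":{"jq":{"as":50,"bky":2,"fxg":34,"w":70},"n":66,"sm":[93,73]}}
After op 12 (add /x/sm/1 89): {"upg":{"h":{"ahl":36,"p":15,"ypl":30},"hd":[30,16,65,19,85,64],"ts":{"ar":10,"i":54,"w":7,"wgg":15,"wm":52},"x":{"dzd":48,"q":58}},"x":{"jq":{"as":50,"bky":2,"fxg":34,"w":70},"n":66,"sm":[93,89,73]}}
After op 13 (add /upg/hd/3 69): {"upg":{"h":{"ahl":36,"p":15,"ypl":30},"hd":[30,16,65,69,19,85,64],"ts":{"ar":10,"i":54,"w":7,"wgg":15,"wm":52},"x":{"dzd":48,"q":58}},"x":{"jq":{"as":50,"bky":2,"fxg":34,"w":70},"n":66,"sm":[93,89,73]}}
After op 14 (remove /upg/hd/4): {"upg":{"h":{"ahl":36,"p":15,"ypl":30},"hd":[30,16,65,69,85,64],"ts":{"ar":10,"i":54,"w":7,"wgg":15,"wm":52},"x":{"dzd":48,"q":58}},"x":{"jq":{"as":50,"bky":2,"fxg":34,"w":70},"n":66,"sm":[93,89,73]}}
After op 15 (replace /upg/hd/4 76): {"upg":{"h":{"ahl":36,"p":15,"ypl":30},"hd":[30,16,65,69,76,64],"ts":{"ar":10,"i":54,"w":7,"wgg":15,"wm":52},"x":{"dzd":48,"q":58}},"x":{"jq":{"as":50,"bky":2,"fxg":34,"w":70},"n":66,"sm":[93,89,73]}}
After op 16 (add /upg/ts/xdk 66): {"upg":{"h":{"ahl":36,"p":15,"ypl":30},"hd":[30,16,65,69,76,64],"ts":{"ar":10,"i":54,"w":7,"wgg":15,"wm":52,"xdk":66},"x":{"dzd":48,"q":58}},"x":{"jq":{"as":50,"bky":2,"fxg":34,"w":70},"n":66,"sm":[93,89,73]}}
After op 17 (replace /upg/hd/4 82): {"upg":{"h":{"ahl":36,"p":15,"ypl":30},"hd":[30,16,65,69,82,64],"ts":{"ar":10,"i":54,"w":7,"wgg":15,"wm":52,"xdk":66},"x":{"dzd":48,"q":58}},"x":{"jq":{"as":50,"bky":2,"fxg":34,"w":70},"n":66,"sm":[93,89,73]}}
After op 18 (add /x/jq/n 15): {"upg":{"h":{"ahl":36,"p":15,"ypl":30},"hd":[30,16,65,69,82,64],"ts":{"ar":10,"i":54,"w":7,"wgg":15,"wm":52,"xdk":66},"x":{"dzd":48,"q":58}},"x":{"jq":{"as":50,"bky":2,"fxg":34,"n":15,"w":70},"n":66,"sm":[93,89,73]}}
After op 19 (replace /upg/x 10): {"upg":{"h":{"ahl":36,"p":15,"ypl":30},"hd":[30,16,65,69,82,64],"ts":{"ar":10,"i":54,"w":7,"wgg":15,"wm":52,"xdk":66},"x":10},"x":{"jq":{"as":50,"bky":2,"fxg":34,"n":15,"w":70},"n":66,"sm":[93,89,73]}}

Answer: {"upg":{"h":{"ahl":36,"p":15,"ypl":30},"hd":[30,16,65,69,82,64],"ts":{"ar":10,"i":54,"w":7,"wgg":15,"wm":52,"xdk":66},"x":10},"x":{"jq":{"as":50,"bky":2,"fxg":34,"n":15,"w":70},"n":66,"sm":[93,89,73]}}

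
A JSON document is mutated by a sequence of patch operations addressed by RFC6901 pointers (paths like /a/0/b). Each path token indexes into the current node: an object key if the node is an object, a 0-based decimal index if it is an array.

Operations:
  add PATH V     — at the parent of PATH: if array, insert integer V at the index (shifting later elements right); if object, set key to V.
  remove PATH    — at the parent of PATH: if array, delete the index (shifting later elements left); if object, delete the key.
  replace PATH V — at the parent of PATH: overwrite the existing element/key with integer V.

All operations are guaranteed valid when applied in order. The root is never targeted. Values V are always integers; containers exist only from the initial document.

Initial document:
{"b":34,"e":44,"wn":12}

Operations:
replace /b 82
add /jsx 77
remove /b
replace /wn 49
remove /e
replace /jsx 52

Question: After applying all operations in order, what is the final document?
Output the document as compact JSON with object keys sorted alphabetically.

After op 1 (replace /b 82): {"b":82,"e":44,"wn":12}
After op 2 (add /jsx 77): {"b":82,"e":44,"jsx":77,"wn":12}
After op 3 (remove /b): {"e":44,"jsx":77,"wn":12}
After op 4 (replace /wn 49): {"e":44,"jsx":77,"wn":49}
After op 5 (remove /e): {"jsx":77,"wn":49}
After op 6 (replace /jsx 52): {"jsx":52,"wn":49}

Answer: {"jsx":52,"wn":49}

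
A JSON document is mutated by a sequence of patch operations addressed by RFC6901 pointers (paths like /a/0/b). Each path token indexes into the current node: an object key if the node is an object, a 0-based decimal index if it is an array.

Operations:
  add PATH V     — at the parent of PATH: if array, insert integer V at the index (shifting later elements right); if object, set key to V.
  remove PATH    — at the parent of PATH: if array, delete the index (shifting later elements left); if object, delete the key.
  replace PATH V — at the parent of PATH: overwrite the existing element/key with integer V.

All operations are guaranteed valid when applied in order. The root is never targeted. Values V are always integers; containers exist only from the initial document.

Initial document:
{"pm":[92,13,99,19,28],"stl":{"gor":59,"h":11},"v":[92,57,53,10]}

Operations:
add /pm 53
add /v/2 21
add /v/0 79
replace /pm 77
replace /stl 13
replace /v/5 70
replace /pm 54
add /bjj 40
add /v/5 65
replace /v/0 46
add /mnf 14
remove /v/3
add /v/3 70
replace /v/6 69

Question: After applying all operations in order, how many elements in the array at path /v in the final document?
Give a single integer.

After op 1 (add /pm 53): {"pm":53,"stl":{"gor":59,"h":11},"v":[92,57,53,10]}
After op 2 (add /v/2 21): {"pm":53,"stl":{"gor":59,"h":11},"v":[92,57,21,53,10]}
After op 3 (add /v/0 79): {"pm":53,"stl":{"gor":59,"h":11},"v":[79,92,57,21,53,10]}
After op 4 (replace /pm 77): {"pm":77,"stl":{"gor":59,"h":11},"v":[79,92,57,21,53,10]}
After op 5 (replace /stl 13): {"pm":77,"stl":13,"v":[79,92,57,21,53,10]}
After op 6 (replace /v/5 70): {"pm":77,"stl":13,"v":[79,92,57,21,53,70]}
After op 7 (replace /pm 54): {"pm":54,"stl":13,"v":[79,92,57,21,53,70]}
After op 8 (add /bjj 40): {"bjj":40,"pm":54,"stl":13,"v":[79,92,57,21,53,70]}
After op 9 (add /v/5 65): {"bjj":40,"pm":54,"stl":13,"v":[79,92,57,21,53,65,70]}
After op 10 (replace /v/0 46): {"bjj":40,"pm":54,"stl":13,"v":[46,92,57,21,53,65,70]}
After op 11 (add /mnf 14): {"bjj":40,"mnf":14,"pm":54,"stl":13,"v":[46,92,57,21,53,65,70]}
After op 12 (remove /v/3): {"bjj":40,"mnf":14,"pm":54,"stl":13,"v":[46,92,57,53,65,70]}
After op 13 (add /v/3 70): {"bjj":40,"mnf":14,"pm":54,"stl":13,"v":[46,92,57,70,53,65,70]}
After op 14 (replace /v/6 69): {"bjj":40,"mnf":14,"pm":54,"stl":13,"v":[46,92,57,70,53,65,69]}
Size at path /v: 7

Answer: 7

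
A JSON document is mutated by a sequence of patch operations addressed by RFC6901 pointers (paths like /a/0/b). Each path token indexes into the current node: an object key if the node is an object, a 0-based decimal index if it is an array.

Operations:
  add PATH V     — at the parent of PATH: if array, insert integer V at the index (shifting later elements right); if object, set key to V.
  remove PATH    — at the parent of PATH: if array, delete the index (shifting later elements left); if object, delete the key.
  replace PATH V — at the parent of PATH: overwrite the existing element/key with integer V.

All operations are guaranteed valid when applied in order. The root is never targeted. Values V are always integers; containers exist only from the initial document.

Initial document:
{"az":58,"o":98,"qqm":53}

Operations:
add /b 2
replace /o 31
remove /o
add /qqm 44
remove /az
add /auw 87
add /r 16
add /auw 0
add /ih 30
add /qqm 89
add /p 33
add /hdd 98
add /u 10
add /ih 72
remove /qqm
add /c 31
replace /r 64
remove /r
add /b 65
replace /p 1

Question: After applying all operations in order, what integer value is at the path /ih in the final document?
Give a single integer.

After op 1 (add /b 2): {"az":58,"b":2,"o":98,"qqm":53}
After op 2 (replace /o 31): {"az":58,"b":2,"o":31,"qqm":53}
After op 3 (remove /o): {"az":58,"b":2,"qqm":53}
After op 4 (add /qqm 44): {"az":58,"b":2,"qqm":44}
After op 5 (remove /az): {"b":2,"qqm":44}
After op 6 (add /auw 87): {"auw":87,"b":2,"qqm":44}
After op 7 (add /r 16): {"auw":87,"b":2,"qqm":44,"r":16}
After op 8 (add /auw 0): {"auw":0,"b":2,"qqm":44,"r":16}
After op 9 (add /ih 30): {"auw":0,"b":2,"ih":30,"qqm":44,"r":16}
After op 10 (add /qqm 89): {"auw":0,"b":2,"ih":30,"qqm":89,"r":16}
After op 11 (add /p 33): {"auw":0,"b":2,"ih":30,"p":33,"qqm":89,"r":16}
After op 12 (add /hdd 98): {"auw":0,"b":2,"hdd":98,"ih":30,"p":33,"qqm":89,"r":16}
After op 13 (add /u 10): {"auw":0,"b":2,"hdd":98,"ih":30,"p":33,"qqm":89,"r":16,"u":10}
After op 14 (add /ih 72): {"auw":0,"b":2,"hdd":98,"ih":72,"p":33,"qqm":89,"r":16,"u":10}
After op 15 (remove /qqm): {"auw":0,"b":2,"hdd":98,"ih":72,"p":33,"r":16,"u":10}
After op 16 (add /c 31): {"auw":0,"b":2,"c":31,"hdd":98,"ih":72,"p":33,"r":16,"u":10}
After op 17 (replace /r 64): {"auw":0,"b":2,"c":31,"hdd":98,"ih":72,"p":33,"r":64,"u":10}
After op 18 (remove /r): {"auw":0,"b":2,"c":31,"hdd":98,"ih":72,"p":33,"u":10}
After op 19 (add /b 65): {"auw":0,"b":65,"c":31,"hdd":98,"ih":72,"p":33,"u":10}
After op 20 (replace /p 1): {"auw":0,"b":65,"c":31,"hdd":98,"ih":72,"p":1,"u":10}
Value at /ih: 72

Answer: 72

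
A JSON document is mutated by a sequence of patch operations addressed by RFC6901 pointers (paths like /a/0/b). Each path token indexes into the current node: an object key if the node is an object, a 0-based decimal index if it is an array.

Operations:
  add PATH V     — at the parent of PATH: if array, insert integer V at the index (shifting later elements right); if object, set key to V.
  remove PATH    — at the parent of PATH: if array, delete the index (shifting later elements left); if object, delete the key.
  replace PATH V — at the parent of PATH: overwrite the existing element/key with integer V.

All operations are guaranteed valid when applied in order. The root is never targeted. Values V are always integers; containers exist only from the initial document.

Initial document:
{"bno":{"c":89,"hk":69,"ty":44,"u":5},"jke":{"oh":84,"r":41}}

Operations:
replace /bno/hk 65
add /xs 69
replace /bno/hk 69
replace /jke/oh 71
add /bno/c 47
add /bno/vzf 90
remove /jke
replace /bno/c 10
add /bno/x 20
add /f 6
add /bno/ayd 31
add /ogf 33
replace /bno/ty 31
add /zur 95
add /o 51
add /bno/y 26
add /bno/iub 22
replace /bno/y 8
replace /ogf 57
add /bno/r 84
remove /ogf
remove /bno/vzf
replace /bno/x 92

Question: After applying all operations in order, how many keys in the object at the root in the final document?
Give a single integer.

After op 1 (replace /bno/hk 65): {"bno":{"c":89,"hk":65,"ty":44,"u":5},"jke":{"oh":84,"r":41}}
After op 2 (add /xs 69): {"bno":{"c":89,"hk":65,"ty":44,"u":5},"jke":{"oh":84,"r":41},"xs":69}
After op 3 (replace /bno/hk 69): {"bno":{"c":89,"hk":69,"ty":44,"u":5},"jke":{"oh":84,"r":41},"xs":69}
After op 4 (replace /jke/oh 71): {"bno":{"c":89,"hk":69,"ty":44,"u":5},"jke":{"oh":71,"r":41},"xs":69}
After op 5 (add /bno/c 47): {"bno":{"c":47,"hk":69,"ty":44,"u":5},"jke":{"oh":71,"r":41},"xs":69}
After op 6 (add /bno/vzf 90): {"bno":{"c":47,"hk":69,"ty":44,"u":5,"vzf":90},"jke":{"oh":71,"r":41},"xs":69}
After op 7 (remove /jke): {"bno":{"c":47,"hk":69,"ty":44,"u":5,"vzf":90},"xs":69}
After op 8 (replace /bno/c 10): {"bno":{"c":10,"hk":69,"ty":44,"u":5,"vzf":90},"xs":69}
After op 9 (add /bno/x 20): {"bno":{"c":10,"hk":69,"ty":44,"u":5,"vzf":90,"x":20},"xs":69}
After op 10 (add /f 6): {"bno":{"c":10,"hk":69,"ty":44,"u":5,"vzf":90,"x":20},"f":6,"xs":69}
After op 11 (add /bno/ayd 31): {"bno":{"ayd":31,"c":10,"hk":69,"ty":44,"u":5,"vzf":90,"x":20},"f":6,"xs":69}
After op 12 (add /ogf 33): {"bno":{"ayd":31,"c":10,"hk":69,"ty":44,"u":5,"vzf":90,"x":20},"f":6,"ogf":33,"xs":69}
After op 13 (replace /bno/ty 31): {"bno":{"ayd":31,"c":10,"hk":69,"ty":31,"u":5,"vzf":90,"x":20},"f":6,"ogf":33,"xs":69}
After op 14 (add /zur 95): {"bno":{"ayd":31,"c":10,"hk":69,"ty":31,"u":5,"vzf":90,"x":20},"f":6,"ogf":33,"xs":69,"zur":95}
After op 15 (add /o 51): {"bno":{"ayd":31,"c":10,"hk":69,"ty":31,"u":5,"vzf":90,"x":20},"f":6,"o":51,"ogf":33,"xs":69,"zur":95}
After op 16 (add /bno/y 26): {"bno":{"ayd":31,"c":10,"hk":69,"ty":31,"u":5,"vzf":90,"x":20,"y":26},"f":6,"o":51,"ogf":33,"xs":69,"zur":95}
After op 17 (add /bno/iub 22): {"bno":{"ayd":31,"c":10,"hk":69,"iub":22,"ty":31,"u":5,"vzf":90,"x":20,"y":26},"f":6,"o":51,"ogf":33,"xs":69,"zur":95}
After op 18 (replace /bno/y 8): {"bno":{"ayd":31,"c":10,"hk":69,"iub":22,"ty":31,"u":5,"vzf":90,"x":20,"y":8},"f":6,"o":51,"ogf":33,"xs":69,"zur":95}
After op 19 (replace /ogf 57): {"bno":{"ayd":31,"c":10,"hk":69,"iub":22,"ty":31,"u":5,"vzf":90,"x":20,"y":8},"f":6,"o":51,"ogf":57,"xs":69,"zur":95}
After op 20 (add /bno/r 84): {"bno":{"ayd":31,"c":10,"hk":69,"iub":22,"r":84,"ty":31,"u":5,"vzf":90,"x":20,"y":8},"f":6,"o":51,"ogf":57,"xs":69,"zur":95}
After op 21 (remove /ogf): {"bno":{"ayd":31,"c":10,"hk":69,"iub":22,"r":84,"ty":31,"u":5,"vzf":90,"x":20,"y":8},"f":6,"o":51,"xs":69,"zur":95}
After op 22 (remove /bno/vzf): {"bno":{"ayd":31,"c":10,"hk":69,"iub":22,"r":84,"ty":31,"u":5,"x":20,"y":8},"f":6,"o":51,"xs":69,"zur":95}
After op 23 (replace /bno/x 92): {"bno":{"ayd":31,"c":10,"hk":69,"iub":22,"r":84,"ty":31,"u":5,"x":92,"y":8},"f":6,"o":51,"xs":69,"zur":95}
Size at the root: 5

Answer: 5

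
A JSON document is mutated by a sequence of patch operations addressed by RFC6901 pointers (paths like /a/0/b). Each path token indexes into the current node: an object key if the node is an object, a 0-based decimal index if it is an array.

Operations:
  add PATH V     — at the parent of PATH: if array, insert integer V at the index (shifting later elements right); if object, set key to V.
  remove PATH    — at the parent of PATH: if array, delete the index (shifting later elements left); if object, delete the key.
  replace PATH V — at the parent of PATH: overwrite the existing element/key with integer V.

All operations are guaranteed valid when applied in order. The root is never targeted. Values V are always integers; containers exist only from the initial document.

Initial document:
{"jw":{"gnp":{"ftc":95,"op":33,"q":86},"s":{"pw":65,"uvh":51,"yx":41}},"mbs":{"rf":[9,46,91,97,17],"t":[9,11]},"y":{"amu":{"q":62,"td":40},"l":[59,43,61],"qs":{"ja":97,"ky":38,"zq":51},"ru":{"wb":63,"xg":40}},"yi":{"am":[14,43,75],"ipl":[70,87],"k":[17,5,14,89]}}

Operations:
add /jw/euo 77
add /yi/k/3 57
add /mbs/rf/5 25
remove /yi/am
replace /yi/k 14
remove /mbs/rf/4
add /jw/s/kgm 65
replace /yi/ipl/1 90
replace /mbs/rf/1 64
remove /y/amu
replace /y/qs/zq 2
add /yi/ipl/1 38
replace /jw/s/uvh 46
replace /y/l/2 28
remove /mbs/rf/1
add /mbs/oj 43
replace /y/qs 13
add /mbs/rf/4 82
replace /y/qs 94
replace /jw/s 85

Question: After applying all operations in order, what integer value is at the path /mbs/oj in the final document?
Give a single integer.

Answer: 43

Derivation:
After op 1 (add /jw/euo 77): {"jw":{"euo":77,"gnp":{"ftc":95,"op":33,"q":86},"s":{"pw":65,"uvh":51,"yx":41}},"mbs":{"rf":[9,46,91,97,17],"t":[9,11]},"y":{"amu":{"q":62,"td":40},"l":[59,43,61],"qs":{"ja":97,"ky":38,"zq":51},"ru":{"wb":63,"xg":40}},"yi":{"am":[14,43,75],"ipl":[70,87],"k":[17,5,14,89]}}
After op 2 (add /yi/k/3 57): {"jw":{"euo":77,"gnp":{"ftc":95,"op":33,"q":86},"s":{"pw":65,"uvh":51,"yx":41}},"mbs":{"rf":[9,46,91,97,17],"t":[9,11]},"y":{"amu":{"q":62,"td":40},"l":[59,43,61],"qs":{"ja":97,"ky":38,"zq":51},"ru":{"wb":63,"xg":40}},"yi":{"am":[14,43,75],"ipl":[70,87],"k":[17,5,14,57,89]}}
After op 3 (add /mbs/rf/5 25): {"jw":{"euo":77,"gnp":{"ftc":95,"op":33,"q":86},"s":{"pw":65,"uvh":51,"yx":41}},"mbs":{"rf":[9,46,91,97,17,25],"t":[9,11]},"y":{"amu":{"q":62,"td":40},"l":[59,43,61],"qs":{"ja":97,"ky":38,"zq":51},"ru":{"wb":63,"xg":40}},"yi":{"am":[14,43,75],"ipl":[70,87],"k":[17,5,14,57,89]}}
After op 4 (remove /yi/am): {"jw":{"euo":77,"gnp":{"ftc":95,"op":33,"q":86},"s":{"pw":65,"uvh":51,"yx":41}},"mbs":{"rf":[9,46,91,97,17,25],"t":[9,11]},"y":{"amu":{"q":62,"td":40},"l":[59,43,61],"qs":{"ja":97,"ky":38,"zq":51},"ru":{"wb":63,"xg":40}},"yi":{"ipl":[70,87],"k":[17,5,14,57,89]}}
After op 5 (replace /yi/k 14): {"jw":{"euo":77,"gnp":{"ftc":95,"op":33,"q":86},"s":{"pw":65,"uvh":51,"yx":41}},"mbs":{"rf":[9,46,91,97,17,25],"t":[9,11]},"y":{"amu":{"q":62,"td":40},"l":[59,43,61],"qs":{"ja":97,"ky":38,"zq":51},"ru":{"wb":63,"xg":40}},"yi":{"ipl":[70,87],"k":14}}
After op 6 (remove /mbs/rf/4): {"jw":{"euo":77,"gnp":{"ftc":95,"op":33,"q":86},"s":{"pw":65,"uvh":51,"yx":41}},"mbs":{"rf":[9,46,91,97,25],"t":[9,11]},"y":{"amu":{"q":62,"td":40},"l":[59,43,61],"qs":{"ja":97,"ky":38,"zq":51},"ru":{"wb":63,"xg":40}},"yi":{"ipl":[70,87],"k":14}}
After op 7 (add /jw/s/kgm 65): {"jw":{"euo":77,"gnp":{"ftc":95,"op":33,"q":86},"s":{"kgm":65,"pw":65,"uvh":51,"yx":41}},"mbs":{"rf":[9,46,91,97,25],"t":[9,11]},"y":{"amu":{"q":62,"td":40},"l":[59,43,61],"qs":{"ja":97,"ky":38,"zq":51},"ru":{"wb":63,"xg":40}},"yi":{"ipl":[70,87],"k":14}}
After op 8 (replace /yi/ipl/1 90): {"jw":{"euo":77,"gnp":{"ftc":95,"op":33,"q":86},"s":{"kgm":65,"pw":65,"uvh":51,"yx":41}},"mbs":{"rf":[9,46,91,97,25],"t":[9,11]},"y":{"amu":{"q":62,"td":40},"l":[59,43,61],"qs":{"ja":97,"ky":38,"zq":51},"ru":{"wb":63,"xg":40}},"yi":{"ipl":[70,90],"k":14}}
After op 9 (replace /mbs/rf/1 64): {"jw":{"euo":77,"gnp":{"ftc":95,"op":33,"q":86},"s":{"kgm":65,"pw":65,"uvh":51,"yx":41}},"mbs":{"rf":[9,64,91,97,25],"t":[9,11]},"y":{"amu":{"q":62,"td":40},"l":[59,43,61],"qs":{"ja":97,"ky":38,"zq":51},"ru":{"wb":63,"xg":40}},"yi":{"ipl":[70,90],"k":14}}
After op 10 (remove /y/amu): {"jw":{"euo":77,"gnp":{"ftc":95,"op":33,"q":86},"s":{"kgm":65,"pw":65,"uvh":51,"yx":41}},"mbs":{"rf":[9,64,91,97,25],"t":[9,11]},"y":{"l":[59,43,61],"qs":{"ja":97,"ky":38,"zq":51},"ru":{"wb":63,"xg":40}},"yi":{"ipl":[70,90],"k":14}}
After op 11 (replace /y/qs/zq 2): {"jw":{"euo":77,"gnp":{"ftc":95,"op":33,"q":86},"s":{"kgm":65,"pw":65,"uvh":51,"yx":41}},"mbs":{"rf":[9,64,91,97,25],"t":[9,11]},"y":{"l":[59,43,61],"qs":{"ja":97,"ky":38,"zq":2},"ru":{"wb":63,"xg":40}},"yi":{"ipl":[70,90],"k":14}}
After op 12 (add /yi/ipl/1 38): {"jw":{"euo":77,"gnp":{"ftc":95,"op":33,"q":86},"s":{"kgm":65,"pw":65,"uvh":51,"yx":41}},"mbs":{"rf":[9,64,91,97,25],"t":[9,11]},"y":{"l":[59,43,61],"qs":{"ja":97,"ky":38,"zq":2},"ru":{"wb":63,"xg":40}},"yi":{"ipl":[70,38,90],"k":14}}
After op 13 (replace /jw/s/uvh 46): {"jw":{"euo":77,"gnp":{"ftc":95,"op":33,"q":86},"s":{"kgm":65,"pw":65,"uvh":46,"yx":41}},"mbs":{"rf":[9,64,91,97,25],"t":[9,11]},"y":{"l":[59,43,61],"qs":{"ja":97,"ky":38,"zq":2},"ru":{"wb":63,"xg":40}},"yi":{"ipl":[70,38,90],"k":14}}
After op 14 (replace /y/l/2 28): {"jw":{"euo":77,"gnp":{"ftc":95,"op":33,"q":86},"s":{"kgm":65,"pw":65,"uvh":46,"yx":41}},"mbs":{"rf":[9,64,91,97,25],"t":[9,11]},"y":{"l":[59,43,28],"qs":{"ja":97,"ky":38,"zq":2},"ru":{"wb":63,"xg":40}},"yi":{"ipl":[70,38,90],"k":14}}
After op 15 (remove /mbs/rf/1): {"jw":{"euo":77,"gnp":{"ftc":95,"op":33,"q":86},"s":{"kgm":65,"pw":65,"uvh":46,"yx":41}},"mbs":{"rf":[9,91,97,25],"t":[9,11]},"y":{"l":[59,43,28],"qs":{"ja":97,"ky":38,"zq":2},"ru":{"wb":63,"xg":40}},"yi":{"ipl":[70,38,90],"k":14}}
After op 16 (add /mbs/oj 43): {"jw":{"euo":77,"gnp":{"ftc":95,"op":33,"q":86},"s":{"kgm":65,"pw":65,"uvh":46,"yx":41}},"mbs":{"oj":43,"rf":[9,91,97,25],"t":[9,11]},"y":{"l":[59,43,28],"qs":{"ja":97,"ky":38,"zq":2},"ru":{"wb":63,"xg":40}},"yi":{"ipl":[70,38,90],"k":14}}
After op 17 (replace /y/qs 13): {"jw":{"euo":77,"gnp":{"ftc":95,"op":33,"q":86},"s":{"kgm":65,"pw":65,"uvh":46,"yx":41}},"mbs":{"oj":43,"rf":[9,91,97,25],"t":[9,11]},"y":{"l":[59,43,28],"qs":13,"ru":{"wb":63,"xg":40}},"yi":{"ipl":[70,38,90],"k":14}}
After op 18 (add /mbs/rf/4 82): {"jw":{"euo":77,"gnp":{"ftc":95,"op":33,"q":86},"s":{"kgm":65,"pw":65,"uvh":46,"yx":41}},"mbs":{"oj":43,"rf":[9,91,97,25,82],"t":[9,11]},"y":{"l":[59,43,28],"qs":13,"ru":{"wb":63,"xg":40}},"yi":{"ipl":[70,38,90],"k":14}}
After op 19 (replace /y/qs 94): {"jw":{"euo":77,"gnp":{"ftc":95,"op":33,"q":86},"s":{"kgm":65,"pw":65,"uvh":46,"yx":41}},"mbs":{"oj":43,"rf":[9,91,97,25,82],"t":[9,11]},"y":{"l":[59,43,28],"qs":94,"ru":{"wb":63,"xg":40}},"yi":{"ipl":[70,38,90],"k":14}}
After op 20 (replace /jw/s 85): {"jw":{"euo":77,"gnp":{"ftc":95,"op":33,"q":86},"s":85},"mbs":{"oj":43,"rf":[9,91,97,25,82],"t":[9,11]},"y":{"l":[59,43,28],"qs":94,"ru":{"wb":63,"xg":40}},"yi":{"ipl":[70,38,90],"k":14}}
Value at /mbs/oj: 43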